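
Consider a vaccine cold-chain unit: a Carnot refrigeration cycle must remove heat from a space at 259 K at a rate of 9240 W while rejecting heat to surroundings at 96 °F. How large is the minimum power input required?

T_H = 96 °F → (96 − 32) × 5/9 = 35.56 °C = 308.71 K.
For a reversible refrigerator, COP_R = T_C/(T_H − T_C) = 259.00/49.71 = 5.2107.
W = Q_C/COP_R = 9240/5.2107 = 1773 W.

Ẇ_in ≈ 1773 W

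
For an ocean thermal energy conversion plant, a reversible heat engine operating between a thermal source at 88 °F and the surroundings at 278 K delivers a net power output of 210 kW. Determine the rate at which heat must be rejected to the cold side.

T_H = 88 °F → (88 − 32) × 5/9 = 31.11 °C = 304.26 K.
For a reversible engine, η = 1 − T_C/T_H = 1 − 278.00/304.26 = 0.0863.
Since Q_C/Q_H = T_C/T_H and Q_H = W/η, Q_C = W·T_C/(T_H − T_C) = 210 × 278.00/26.26 = 2220 kW.

Q̇_C ≈ 2220 kW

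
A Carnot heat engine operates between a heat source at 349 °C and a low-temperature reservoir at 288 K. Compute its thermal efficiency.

T_H = 349 °C → 349 + 273.15 = 622.15 K.
The Carnot efficiency is η = 1 − T_C/T_H = 1 − 288.00/622.15 = 0.5371.

η ≈ 0.5371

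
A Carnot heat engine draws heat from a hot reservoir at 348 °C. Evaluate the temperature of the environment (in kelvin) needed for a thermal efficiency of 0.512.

T_C ≈ 303 K

T_H = 348 °C → 348 + 273.15 = 621.15 K.
From η = 1 − T_C/T_H, T_C = T_H·(1 − η) = 621.15 × (1 − 0.512) = 303 K.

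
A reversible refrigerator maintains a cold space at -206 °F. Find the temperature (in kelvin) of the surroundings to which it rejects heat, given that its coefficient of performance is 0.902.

T_C = -206 °F → (-206 − 32) × 5/9 = -132.22 °C = 140.93 K.
COP_R = T_C/(T_H − T_C) ⇒ T_H = T_C·(1 + 1/COP_R) = 140.93 × (1 + 1/0.902) = 297 K.

T_H ≈ 297 K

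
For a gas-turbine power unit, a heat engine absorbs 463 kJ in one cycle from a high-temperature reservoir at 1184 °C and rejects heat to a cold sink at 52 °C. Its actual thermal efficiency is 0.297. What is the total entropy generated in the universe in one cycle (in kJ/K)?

T_H = 1184 °C → 1184 + 273.15 = 1457.15 K.
T_C = 52 °C → 52 + 273.15 = 325.15 K.
W = η·Q_H = 0.297 × 463 = 137.5 kJ, so Q_C = Q_H − W = 325.5 kJ.
Reservoir entropy changes: ΔS_H = −Q_H/T_H = −463/1457.15 = -0.3177 kJ/K and ΔS_C = +Q_C/T_C = 325.5/325.15 = 1.001 kJ/K.
ΔS_univ = −Q_H/T_H + Q_C/T_C = 0.6833 kJ/K (> 0, since η = 0.297 < η_Carnot = 0.777).

ΔS_univ ≈ 0.6833 kJ/K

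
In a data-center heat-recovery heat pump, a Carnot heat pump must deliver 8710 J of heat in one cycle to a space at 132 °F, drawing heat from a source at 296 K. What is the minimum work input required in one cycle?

T_H = 132 °F → (132 − 32) × 5/9 = 55.56 °C = 328.71 K.
For a reversible heat pump, COP_HP = T_H/(T_H − T_C) = 328.71/32.71 = 10.0505.
W = Q_H/COP_HP = 8710/10.0505 = 866.6 J.

W_in ≈ 866.6 J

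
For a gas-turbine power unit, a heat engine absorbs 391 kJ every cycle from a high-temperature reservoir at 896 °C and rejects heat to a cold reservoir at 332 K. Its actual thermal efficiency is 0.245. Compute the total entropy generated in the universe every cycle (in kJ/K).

T_H = 896 °C → 896 + 273.15 = 1169.15 K.
W = η·Q_H = 0.245 × 391 = 95.80 kJ, so Q_C = Q_H − W = 295.2 kJ.
Entropy balance on the reservoirs: −Q_H/T_H = -0.3344 kJ/K, +Q_C/T_C = 0.8892 kJ/K.
ΔS_univ = −Q_H/T_H + Q_C/T_C = 0.555 kJ/K (> 0, since η = 0.245 < η_Carnot = 0.716).

ΔS_univ ≈ 0.555 kJ/K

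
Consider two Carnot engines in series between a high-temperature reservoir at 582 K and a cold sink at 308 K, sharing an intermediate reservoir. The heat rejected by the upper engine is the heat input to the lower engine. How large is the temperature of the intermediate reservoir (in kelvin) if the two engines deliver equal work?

T_m ≈ 445 K

For reversible stages Q_m = Q_H·(T_m/T_H). Setting W₁ = Q_H(1 − T_m/T_H) equal to W₂ = Q_m(1 − T_C/T_m) = Q_H·(T_m − T_C)/T_H gives T_H − T_m = T_m − T_C, so T_m = (T_H + T_C)/2 = (582.00 + 308.00)/2 = 445 K.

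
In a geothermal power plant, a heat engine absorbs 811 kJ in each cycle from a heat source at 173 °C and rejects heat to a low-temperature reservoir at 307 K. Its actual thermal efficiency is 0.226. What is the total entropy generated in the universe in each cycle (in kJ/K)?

ΔS_univ ≈ 0.227 kJ/K

T_H = 173 °C → 173 + 273.15 = 446.15 K.
W = η·Q_H = 0.226 × 811 = 183.3 kJ, so Q_C = Q_H − W = 627.7 kJ.
The hot reservoir loses entropy Q_H/T_H = 811/446.15 = 1.818 kJ/K; the cold reservoir gains Q_C/T_C = 627.7/307.00 = 2.045 kJ/K.
ΔS_univ = −Q_H/T_H + Q_C/T_C = 0.227 kJ/K (> 0, since η = 0.226 < η_Carnot = 0.312).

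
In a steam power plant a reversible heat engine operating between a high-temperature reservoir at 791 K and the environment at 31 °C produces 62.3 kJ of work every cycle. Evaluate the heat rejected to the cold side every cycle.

Q_C ≈ 38.9 kJ

T_C = 31 °C → 31 + 273.15 = 304.15 K.
The Carnot efficiency is η = 1 − T_C/T_H = 1 − 304.15/791.00 = 0.6155.
Since Q_C/Q_H = T_C/T_H and Q_H = W/η, Q_C = W·T_C/(T_H − T_C) = 62.3 × 304.15/486.85 = 38.9 kJ.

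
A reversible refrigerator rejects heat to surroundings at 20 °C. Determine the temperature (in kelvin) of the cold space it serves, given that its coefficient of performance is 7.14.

T_H = 20 °C → 20 + 273.15 = 293.15 K.
COP_R = T_C/(T_H − T_C) ⇒ T_C = T_H·COP_R/(1 + COP_R) = 293.15 × 7.14/(1 + 7.14) = 257 K.

T_C ≈ 257 K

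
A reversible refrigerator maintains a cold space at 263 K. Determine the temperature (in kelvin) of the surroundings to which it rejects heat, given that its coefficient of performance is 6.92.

T_H ≈ 301.0 K

COP_R = T_C/(T_H − T_C) ⇒ T_H = T_C·(1 + 1/COP_R) = 263.00 × (1 + 1/6.92) = 301.0 K.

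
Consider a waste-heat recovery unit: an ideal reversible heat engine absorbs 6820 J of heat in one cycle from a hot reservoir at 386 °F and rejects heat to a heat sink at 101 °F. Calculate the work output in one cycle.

W ≈ 2300 J

T_H = 386 °F → (386 − 32) × 5/9 = 196.67 °C = 469.82 K.
T_C = 101 °F → (101 − 32) × 5/9 = 38.33 °C = 311.48 K.
Since the cycle is reversible, η = 1 − T_C/T_H = 1 − 311.48/469.82 = 0.3370.
W = η·Q_H = 0.3370 × 6820 = 2300 J.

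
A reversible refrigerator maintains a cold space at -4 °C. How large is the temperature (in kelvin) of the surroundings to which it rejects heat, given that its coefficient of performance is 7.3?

T_H ≈ 306 K

T_C = -4 °C → -4 + 273.15 = 269.15 K.
COP_R = T_C/(T_H − T_C) ⇒ T_H = T_C·(1 + 1/COP_R) = 269.15 × (1 + 1/7.3) = 306 K.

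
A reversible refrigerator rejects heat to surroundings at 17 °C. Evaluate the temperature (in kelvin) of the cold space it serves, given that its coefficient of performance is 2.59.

T_H = 17 °C → 17 + 273.15 = 290.15 K.
COP_R = T_C/(T_H − T_C) ⇒ T_C = T_H·COP_R/(1 + COP_R) = 290.15 × 2.59/(1 + 2.59) = 209.3 K.

T_C ≈ 209.3 K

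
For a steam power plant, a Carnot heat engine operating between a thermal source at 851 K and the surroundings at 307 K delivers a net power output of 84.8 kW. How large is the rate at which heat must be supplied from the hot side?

Q̇_H ≈ 133 kW

The Carnot efficiency is η = 1 − T_C/T_H = 1 − 307.00/851.00 = 0.6392.
Q_H = W/η = 84.8/0.6392 = 133 kW.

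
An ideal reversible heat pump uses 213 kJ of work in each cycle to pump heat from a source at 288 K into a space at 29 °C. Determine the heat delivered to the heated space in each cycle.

T_H = 29 °C → 29 + 273.15 = 302.15 K.
COP_HP = T_H/(T_H − T_C) = 302.15/14.15 = 21.3534.
Q_H = COP_HP · W = 21.3534 × 213 = 4548 kJ.

Q_H ≈ 4548 kJ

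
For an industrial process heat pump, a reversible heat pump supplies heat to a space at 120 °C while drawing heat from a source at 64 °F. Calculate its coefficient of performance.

COP_HP ≈ 3.85

T_H = 120 °C → 120 + 273.15 = 393.15 K.
T_C = 64 °F → (64 − 32) × 5/9 = 17.78 °C = 290.93 K.
Reversible heating COP: COP_HP = T_H/(T_H − T_C) = 393.15/(393.15 − 290.93) = 3.85.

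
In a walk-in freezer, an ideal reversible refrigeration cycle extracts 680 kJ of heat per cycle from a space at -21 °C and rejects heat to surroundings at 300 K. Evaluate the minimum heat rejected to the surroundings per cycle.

T_C = -21 °C → -21 + 273.15 = 252.15 K.
For a reversible cycle Q_H/Q_C = T_H/T_C, so Q_H = Q_C·T_H/T_C = 680 × 300.00/252.15 = 809 kJ.

Q_H ≈ 809 kJ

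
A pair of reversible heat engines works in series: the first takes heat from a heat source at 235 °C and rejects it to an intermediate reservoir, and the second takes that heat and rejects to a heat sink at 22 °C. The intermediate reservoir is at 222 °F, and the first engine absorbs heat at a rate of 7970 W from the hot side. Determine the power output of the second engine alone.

Ẇ₂ ≈ 1311 W

T_H = 235 °C → 235 + 273.15 = 508.15 K.
T_C = 22 °C → 22 + 273.15 = 295.15 K.
T_m = 222 °F → (222 − 32) × 5/9 = 105.56 °C = 378.71 K.
Heat entering the second stage: Q_m = Q_H·(T_m/T_H) = 7970 × 378.71/508.15 = 5940 W.
Second-stage efficiency η₂ = 1 − T_C/T_m = 1 − 295.15/378.71 = 0.2206, so W₂ = η₂·Q_m = 1311 W.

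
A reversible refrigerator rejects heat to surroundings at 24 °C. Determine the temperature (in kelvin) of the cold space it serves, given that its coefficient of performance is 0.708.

T_H = 24 °C → 24 + 273.15 = 297.15 K.
COP_R = T_C/(T_H − T_C) ⇒ T_C = T_H·COP_R/(1 + COP_R) = 297.15 × 0.708/(1 + 0.708) = 123.2 K.

T_C ≈ 123.2 K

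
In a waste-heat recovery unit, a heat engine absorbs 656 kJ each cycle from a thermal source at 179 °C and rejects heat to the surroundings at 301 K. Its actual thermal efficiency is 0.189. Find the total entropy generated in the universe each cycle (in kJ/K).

T_H = 179 °C → 179 + 273.15 = 452.15 K.
W = η·Q_H = 0.189 × 656 = 124.0 kJ, so Q_C = Q_H − W = 532.0 kJ.
Reservoir entropy changes: ΔS_H = −Q_H/T_H = −656/452.15 = -1.451 kJ/K and ΔS_C = +Q_C/T_C = 532.0/301.00 = 1.767 kJ/K.
ΔS_univ = −Q_H/T_H + Q_C/T_C = 0.317 kJ/K (> 0, since η = 0.189 < η_Carnot = 0.334).

ΔS_univ ≈ 0.317 kJ/K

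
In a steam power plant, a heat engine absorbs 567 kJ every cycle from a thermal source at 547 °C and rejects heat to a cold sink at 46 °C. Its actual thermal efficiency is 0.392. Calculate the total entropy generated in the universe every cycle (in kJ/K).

ΔS_univ ≈ 0.389 kJ/K

T_H = 547 °C → 547 + 273.15 = 820.15 K.
T_C = 46 °C → 46 + 273.15 = 319.15 K.
W = η·Q_H = 0.392 × 567 = 222.3 kJ, so Q_C = Q_H − W = 344.7 kJ.
Reservoir entropy changes: ΔS_H = −Q_H/T_H = −567/820.15 = -0.6913 kJ/K and ΔS_C = +Q_C/T_C = 344.7/319.15 = 1.080 kJ/K.
ΔS_univ = −Q_H/T_H + Q_C/T_C = 0.389 kJ/K (> 0, since η = 0.392 < η_Carnot = 0.611).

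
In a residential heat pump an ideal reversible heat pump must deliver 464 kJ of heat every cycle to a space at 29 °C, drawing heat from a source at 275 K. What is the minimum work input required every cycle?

T_H = 29 °C → 29 + 273.15 = 302.15 K.
The Carnot heat-pump COP is COP_HP = T_H/(T_H − T_C) = 302.15/27.15 = 11.1289.
W = Q_H/COP_HP = 464/11.1289 = 41.7 kJ.

W_in ≈ 41.7 kJ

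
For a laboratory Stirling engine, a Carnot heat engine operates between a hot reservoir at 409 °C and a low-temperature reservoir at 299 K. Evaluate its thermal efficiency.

η ≈ 0.562

T_H = 409 °C → 409 + 273.15 = 682.15 K.
η_rev = 1 − T_C/T_H = 1 − 299.00/682.15 = 0.562.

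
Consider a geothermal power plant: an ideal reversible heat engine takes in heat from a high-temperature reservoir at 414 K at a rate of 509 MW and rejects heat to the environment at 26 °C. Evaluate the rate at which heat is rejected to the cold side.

Q̇_C ≈ 367.8 MW

T_C = 26 °C → 26 + 273.15 = 299.15 K.
For a reversible engine, η = 1 − T_C/T_H = 1 − 299.15/414.00 = 0.2774.
For a reversible cycle Q_C/Q_H = T_C/T_H, so Q_C = 509 × 299.15/414.00 = 367.8 MW.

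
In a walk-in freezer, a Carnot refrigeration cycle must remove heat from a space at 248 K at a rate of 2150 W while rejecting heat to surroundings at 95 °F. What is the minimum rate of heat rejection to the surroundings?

Q̇_H ≈ 2670 W

T_H = 95 °F → (95 − 32) × 5/9 = 35.00 °C = 308.15 K.
For a reversible cycle Q_H/Q_C = T_H/T_C, so Q_H = Q_C·T_H/T_C = 2150 × 308.15/248.00 = 2670 W.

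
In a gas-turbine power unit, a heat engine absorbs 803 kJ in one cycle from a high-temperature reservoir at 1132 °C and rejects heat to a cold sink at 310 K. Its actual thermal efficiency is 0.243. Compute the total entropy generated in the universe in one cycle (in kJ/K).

T_H = 1132 °C → 1132 + 273.15 = 1405.15 K.
W = η·Q_H = 0.243 × 803 = 195.1 kJ, so Q_C = Q_H − W = 607.9 kJ.
Entropy balance on the reservoirs: −Q_H/T_H = -0.5715 kJ/K, +Q_C/T_C = 1.961 kJ/K.
ΔS_univ = −Q_H/T_H + Q_C/T_C = 1.39 kJ/K (> 0, since η = 0.243 < η_Carnot = 0.779).

ΔS_univ ≈ 1.39 kJ/K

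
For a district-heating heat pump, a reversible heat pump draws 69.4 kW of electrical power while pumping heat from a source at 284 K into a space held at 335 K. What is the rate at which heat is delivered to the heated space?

For a reversible heat pump, COP_HP = T_H/(T_H − T_C) = 335.00/51.00 = 6.5686.
Q_H = COP_HP · W = 6.5686 × 69.4 = 456 kW.

Q̇_H ≈ 456 kW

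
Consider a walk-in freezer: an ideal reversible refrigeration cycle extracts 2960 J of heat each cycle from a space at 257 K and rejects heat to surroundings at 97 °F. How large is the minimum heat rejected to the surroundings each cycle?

Q_H ≈ 3562 J

T_H = 97 °F → (97 − 32) × 5/9 = 36.11 °C = 309.26 K.
For a reversible cycle Q_H/Q_C = T_H/T_C, so Q_H = Q_C·T_H/T_C = 2960 × 309.26/257.00 = 3562 J.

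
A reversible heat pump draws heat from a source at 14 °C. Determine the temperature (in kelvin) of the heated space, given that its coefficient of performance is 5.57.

T_H ≈ 350.0 K

T_C = 14 °C → 14 + 273.15 = 287.15 K.
COP_HP = T_H/(T_H − T_C) ⇒ T_H = T_C·COP_HP/(COP_HP − 1) = 287.15 × 5.57/(5.57 − 1) = 350.0 K.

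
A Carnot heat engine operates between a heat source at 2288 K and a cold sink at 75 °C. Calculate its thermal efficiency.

T_C = 75 °C → 75 + 273.15 = 348.15 K.
Since the cycle is reversible, η = 1 − T_C/T_H = 1 − 348.15/2288.00 = 0.8478.

η ≈ 0.8478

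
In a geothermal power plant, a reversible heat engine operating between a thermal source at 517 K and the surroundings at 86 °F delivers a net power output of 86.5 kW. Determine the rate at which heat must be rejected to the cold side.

T_C = 86 °F → (86 − 32) × 5/9 = 30.00 °C = 303.15 K.
η_rev = 1 − T_C/T_H = 1 − 303.15/517.00 = 0.4136.
Since Q_C/Q_H = T_C/T_H and Q_H = W/η, Q_C = W·T_C/(T_H − T_C) = 86.5 × 303.15/213.85 = 123 kW.

Q̇_C ≈ 123 kW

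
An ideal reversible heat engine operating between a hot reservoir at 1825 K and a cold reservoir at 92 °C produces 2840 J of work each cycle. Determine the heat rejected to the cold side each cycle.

Q_C ≈ 710.4 J

T_C = 92 °C → 92 + 273.15 = 365.15 K.
η_rev = 1 − T_C/T_H = 1 − 365.15/1825.00 = 0.7999.
Since Q_C/Q_H = T_C/T_H and Q_H = W/η, Q_C = W·T_C/(T_H − T_C) = 2840 × 365.15/1459.85 = 710.4 J.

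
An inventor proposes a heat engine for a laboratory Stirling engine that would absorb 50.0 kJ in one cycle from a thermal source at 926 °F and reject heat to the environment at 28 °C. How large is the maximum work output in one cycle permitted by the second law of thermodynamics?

W_max ≈ 30.4 kJ

T_H = 926 °F → (926 − 32) × 5/9 = 496.67 °C = 769.82 K.
T_C = 28 °C → 28 + 273.15 = 301.15 K.
No engine can exceed the Carnot limit: η_max = 1 − T_C/T_H = 1 − 301.15/769.82 = 0.6088.
W_max = η_max · Q_H = 0.6088 × 50.0 = 30.4 kJ.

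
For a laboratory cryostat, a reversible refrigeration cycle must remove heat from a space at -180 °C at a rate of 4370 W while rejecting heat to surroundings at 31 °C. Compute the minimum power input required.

T_H = 31 °C → 31 + 273.15 = 304.15 K.
T_C = -180 °C → -180 + 273.15 = 93.15 K.
Carnot COP: COP_R = T_C/(T_H − T_C) = 93.15/211.00 = 0.4415.
W = Q_C/COP_R = 4370/0.4415 = 9900 W.

Ẇ_in ≈ 9900 W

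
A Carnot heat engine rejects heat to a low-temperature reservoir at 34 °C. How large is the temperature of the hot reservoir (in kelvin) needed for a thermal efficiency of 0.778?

T_H ≈ 1380 K

T_C = 34 °C → 34 + 273.15 = 307.15 K.
From η = 1 − T_C/T_H, solving for T_H gives T_H = T_C/(1 − η) = 307.15/(1 − 0.778) = 1380 K.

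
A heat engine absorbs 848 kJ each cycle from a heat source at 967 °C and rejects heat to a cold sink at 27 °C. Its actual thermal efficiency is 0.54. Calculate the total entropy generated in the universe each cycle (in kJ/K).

ΔS_univ ≈ 0.616 kJ/K

T_H = 967 °C → 967 + 273.15 = 1240.15 K.
T_C = 27 °C → 27 + 273.15 = 300.15 K.
W = η·Q_H = 0.54 × 848 = 457.9 kJ, so Q_C = Q_H − W = 390.1 kJ.
Entropy balance on the reservoirs: −Q_H/T_H = -0.6838 kJ/K, +Q_C/T_C = 1.300 kJ/K.
ΔS_univ = −Q_H/T_H + Q_C/T_C = 0.616 kJ/K (> 0, since η = 0.54 < η_Carnot = 0.758).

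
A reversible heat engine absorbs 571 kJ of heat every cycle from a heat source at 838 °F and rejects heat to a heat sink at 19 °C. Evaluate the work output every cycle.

W ≈ 340 kJ

T_H = 838 °F → (838 − 32) × 5/9 = 447.78 °C = 720.93 K.
T_C = 19 °C → 19 + 273.15 = 292.15 K.
For a reversible engine, η = 1 − T_C/T_H = 1 − 292.15/720.93 = 0.5948.
W = η·Q_H = 0.5948 × 571 = 340 kJ.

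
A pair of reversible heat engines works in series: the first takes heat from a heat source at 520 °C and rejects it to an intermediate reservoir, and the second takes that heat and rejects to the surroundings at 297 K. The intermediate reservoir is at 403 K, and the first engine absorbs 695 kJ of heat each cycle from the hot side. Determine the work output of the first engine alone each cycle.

W₁ ≈ 342 kJ

T_H = 520 °C → 520 + 273.15 = 793.15 K.
First-stage efficiency η₁ = 1 − T_m/T_H = 1 − 403.00/793.15 = 0.4919.
W₁ = η₁·Q_H = 0.4919 × 695 = 342 kJ.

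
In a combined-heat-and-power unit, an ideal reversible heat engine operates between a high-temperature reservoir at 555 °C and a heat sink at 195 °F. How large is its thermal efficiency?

η ≈ 0.561

T_H = 555 °C → 555 + 273.15 = 828.15 K.
T_C = 195 °F → (195 − 32) × 5/9 = 90.56 °C = 363.71 K.
η_rev = 1 − T_C/T_H = 1 − 363.71/828.15 = 0.561.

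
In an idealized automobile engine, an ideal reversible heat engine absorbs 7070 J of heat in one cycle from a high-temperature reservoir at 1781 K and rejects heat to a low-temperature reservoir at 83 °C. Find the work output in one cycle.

W ≈ 5656 J

T_C = 83 °C → 83 + 273.15 = 356.15 K.
Since the cycle is reversible, η = 1 − T_C/T_H = 1 − 356.15/1781.00 = 0.8000.
W = η·Q_H = 0.8000 × 7070 = 5656 J.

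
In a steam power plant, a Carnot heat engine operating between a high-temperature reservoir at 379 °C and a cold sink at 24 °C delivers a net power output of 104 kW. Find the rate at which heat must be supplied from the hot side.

Q̇_H ≈ 191 kW

T_H = 379 °C → 379 + 273.15 = 652.15 K.
T_C = 24 °C → 24 + 273.15 = 297.15 K.
Carnot efficiency: η = 1 − T_C/T_H = 1 − 297.15/652.15 = 0.5444.
Q_H = W/η = 104/0.5444 = 191 kW.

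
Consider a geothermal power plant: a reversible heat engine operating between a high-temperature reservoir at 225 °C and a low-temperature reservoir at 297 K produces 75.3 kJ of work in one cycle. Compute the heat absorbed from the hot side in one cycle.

Q_H ≈ 186 kJ

T_H = 225 °C → 225 + 273.15 = 498.15 K.
The Carnot efficiency is η = 1 − T_C/T_H = 1 − 297.00/498.15 = 0.4038.
Q_H = W/η = 75.3/0.4038 = 186 kJ.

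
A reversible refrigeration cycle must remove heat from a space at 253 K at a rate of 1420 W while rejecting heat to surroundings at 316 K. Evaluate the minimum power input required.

Carnot COP: COP_R = T_C/(T_H − T_C) = 253.00/63.00 = 4.0159.
W = Q_C/COP_R = 1420/4.0159 = 353.6 W.

Ẇ_in ≈ 353.6 W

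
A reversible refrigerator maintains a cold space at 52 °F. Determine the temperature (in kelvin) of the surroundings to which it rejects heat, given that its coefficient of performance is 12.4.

T_C = 52 °F → (52 − 32) × 5/9 = 11.11 °C = 284.26 K.
COP_R = T_C/(T_H − T_C) ⇒ T_H = T_C·(1 + 1/COP_R) = 284.26 × (1 + 1/12.4) = 307.2 K.

T_H ≈ 307.2 K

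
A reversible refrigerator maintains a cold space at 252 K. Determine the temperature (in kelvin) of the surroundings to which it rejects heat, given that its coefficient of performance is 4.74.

T_H ≈ 305.2 K

COP_R = T_C/(T_H − T_C) ⇒ T_H = T_C·(1 + 1/COP_R) = 252.00 × (1 + 1/4.74) = 305.2 K.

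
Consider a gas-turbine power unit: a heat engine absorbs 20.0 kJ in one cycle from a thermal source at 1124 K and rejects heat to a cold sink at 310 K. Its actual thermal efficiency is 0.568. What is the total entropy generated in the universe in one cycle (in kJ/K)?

ΔS_univ ≈ 0.0101 kJ/K

W = η·Q_H = 0.568 × 20.0 = 11.36 kJ, so Q_C = Q_H − W = 8.640 kJ.
Entropy balance on the reservoirs: −Q_H/T_H = -0.01779 kJ/K, +Q_C/T_C = 0.02787 kJ/K.
ΔS_univ = −Q_H/T_H + Q_C/T_C = 0.0101 kJ/K (> 0, since η = 0.568 < η_Carnot = 0.724).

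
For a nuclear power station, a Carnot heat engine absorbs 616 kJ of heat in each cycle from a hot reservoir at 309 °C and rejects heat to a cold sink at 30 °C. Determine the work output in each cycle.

W ≈ 295 kJ

T_H = 309 °C → 309 + 273.15 = 582.15 K.
T_C = 30 °C → 30 + 273.15 = 303.15 K.
η_rev = 1 − T_C/T_H = 1 − 303.15/582.15 = 0.4793.
W = η·Q_H = 0.4793 × 616 = 295 kJ.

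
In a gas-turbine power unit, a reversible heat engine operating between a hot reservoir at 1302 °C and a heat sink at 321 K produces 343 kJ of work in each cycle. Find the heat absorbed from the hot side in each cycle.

T_H = 1302 °C → 1302 + 273.15 = 1575.15 K.
The Carnot efficiency is η = 1 − T_C/T_H = 1 − 321.00/1575.15 = 0.7962.
Q_H = W/η = 343/0.7962 = 430.8 kJ.

Q_H ≈ 430.8 kJ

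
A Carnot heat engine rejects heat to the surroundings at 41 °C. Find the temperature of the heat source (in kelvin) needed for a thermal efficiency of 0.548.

T_H ≈ 695 K

T_C = 41 °C → 41 + 273.15 = 314.15 K.
From η = 1 − T_C/T_H, solving for T_H gives T_H = T_C/(1 − η) = 314.15/(1 − 0.548) = 695 K.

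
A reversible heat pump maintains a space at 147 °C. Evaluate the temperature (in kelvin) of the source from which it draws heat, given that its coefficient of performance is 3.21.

T_C ≈ 289 K

T_H = 147 °C → 147 + 273.15 = 420.15 K.
COP_HP = T_H/(T_H − T_C) ⇒ T_C = T_H·(COP_HP − 1)/COP_HP = 420.15 × (3.21 − 1)/3.21 = 289 K.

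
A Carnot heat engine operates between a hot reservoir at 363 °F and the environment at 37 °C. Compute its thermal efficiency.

η ≈ 0.321

T_H = 363 °F → (363 − 32) × 5/9 = 183.89 °C = 457.04 K.
T_C = 37 °C → 37 + 273.15 = 310.15 K.
The Carnot efficiency is η = 1 − T_C/T_H = 1 − 310.15/457.04 = 0.321.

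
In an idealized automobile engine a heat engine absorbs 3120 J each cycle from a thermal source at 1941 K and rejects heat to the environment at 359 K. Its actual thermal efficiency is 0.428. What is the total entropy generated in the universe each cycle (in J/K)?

ΔS_univ ≈ 3.364 J/K

W = η·Q_H = 0.428 × 3120 = 1335 J, so Q_C = Q_H − W = 1785 J.
Reservoir entropy changes: ΔS_H = −Q_H/T_H = −3120/1941.00 = -1.607 J/K and ΔS_C = +Q_C/T_C = 1785/359.00 = 4.971 J/K.
ΔS_univ = −Q_H/T_H + Q_C/T_C = 3.364 J/K (> 0, since η = 0.428 < η_Carnot = 0.815).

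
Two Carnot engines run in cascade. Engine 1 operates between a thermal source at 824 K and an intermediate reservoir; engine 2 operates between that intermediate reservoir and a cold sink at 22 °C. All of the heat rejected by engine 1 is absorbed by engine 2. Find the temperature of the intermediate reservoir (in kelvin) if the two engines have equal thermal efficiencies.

T_m ≈ 493.2 K

T_C = 22 °C → 22 + 273.15 = 295.15 K.
Equal efficiencies require 1 − T_m/T_H = 1 − T_C/T_m, i.e. T_m/T_H = T_C/T_m, so T_m = √(T_H·T_C) = √(824.00 × 295.15) = 493.2 K.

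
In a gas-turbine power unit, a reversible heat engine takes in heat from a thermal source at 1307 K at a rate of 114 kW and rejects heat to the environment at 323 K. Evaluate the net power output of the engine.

Ẇ ≈ 85.8 kW

For a reversible engine, η = 1 − T_C/T_H = 1 − 323.00/1307.00 = 0.7529.
W = η·Q_H = 0.7529 × 114 = 85.8 kW.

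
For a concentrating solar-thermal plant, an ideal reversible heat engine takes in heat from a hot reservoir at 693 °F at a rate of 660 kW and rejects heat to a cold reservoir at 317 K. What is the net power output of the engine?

Ẇ ≈ 333 kW

T_H = 693 °F → (693 − 32) × 5/9 = 367.22 °C = 640.37 K.
Since the cycle is reversible, η = 1 − T_C/T_H = 1 − 317.00/640.37 = 0.5050.
W = η·Q_H = 0.5050 × 660 = 333 kW.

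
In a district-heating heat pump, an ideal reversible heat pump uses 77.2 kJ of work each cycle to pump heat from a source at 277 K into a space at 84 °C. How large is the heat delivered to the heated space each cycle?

Q_H ≈ 344 kJ

T_H = 84 °C → 84 + 273.15 = 357.15 K.
Reversible heating COP: COP_HP = T_H/(T_H − T_C) = 357.15/80.15 = 4.4560.
Q_H = COP_HP · W = 4.4560 × 77.2 = 344 kJ.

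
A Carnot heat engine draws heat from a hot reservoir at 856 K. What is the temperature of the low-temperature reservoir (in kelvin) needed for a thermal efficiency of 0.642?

From η = 1 − T_C/T_H, T_C = T_H·(1 − η) = 856.00 × (1 − 0.642) = 306 K.

T_C ≈ 306 K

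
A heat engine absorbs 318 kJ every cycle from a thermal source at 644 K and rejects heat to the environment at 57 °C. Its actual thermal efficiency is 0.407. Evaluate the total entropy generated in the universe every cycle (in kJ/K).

ΔS_univ ≈ 0.0774 kJ/K

T_C = 57 °C → 57 + 273.15 = 330.15 K.
W = η·Q_H = 0.407 × 318 = 129.4 kJ, so Q_C = Q_H − W = 188.6 kJ.
Entropy balance on the reservoirs: −Q_H/T_H = -0.4938 kJ/K, +Q_C/T_C = 0.5712 kJ/K.
ΔS_univ = −Q_H/T_H + Q_C/T_C = 0.0774 kJ/K (> 0, since η = 0.407 < η_Carnot = 0.487).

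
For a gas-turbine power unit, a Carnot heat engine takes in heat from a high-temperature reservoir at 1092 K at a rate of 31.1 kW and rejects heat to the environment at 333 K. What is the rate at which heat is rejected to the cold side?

η_rev = 1 − T_C/T_H = 1 − 333.00/1092.00 = 0.6951.
For a reversible cycle Q_C/Q_H = T_C/T_H, so Q_C = 31.1 × 333.00/1092.00 = 9.48 kW.

Q̇_C ≈ 9.48 kW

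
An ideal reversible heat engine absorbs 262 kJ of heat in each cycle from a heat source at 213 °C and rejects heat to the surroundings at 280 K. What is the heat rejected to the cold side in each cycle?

Q_C ≈ 150.9 kJ

T_H = 213 °C → 213 + 273.15 = 486.15 K.
The Carnot efficiency is η = 1 − T_C/T_H = 1 − 280.00/486.15 = 0.4240.
For a reversible cycle Q_C/Q_H = T_C/T_H, so Q_C = 262 × 280.00/486.15 = 150.9 kJ.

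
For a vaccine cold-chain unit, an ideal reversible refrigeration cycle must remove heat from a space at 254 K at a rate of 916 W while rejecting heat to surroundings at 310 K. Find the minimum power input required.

Ẇ_in ≈ 202 W

Carnot COP: COP_R = T_C/(T_H − T_C) = 254.00/56.00 = 4.5357.
W = Q_C/COP_R = 916/4.5357 = 202 W.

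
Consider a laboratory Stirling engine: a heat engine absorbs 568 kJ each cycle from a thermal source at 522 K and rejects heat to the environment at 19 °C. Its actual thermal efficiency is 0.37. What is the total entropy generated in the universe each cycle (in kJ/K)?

ΔS_univ ≈ 0.137 kJ/K

T_C = 19 °C → 19 + 273.15 = 292.15 K.
W = η·Q_H = 0.37 × 568 = 210.2 kJ, so Q_C = Q_H − W = 357.8 kJ.
The hot reservoir loses entropy Q_H/T_H = 568/522.00 = 1.088 kJ/K; the cold reservoir gains Q_C/T_C = 357.8/292.15 = 1.225 kJ/K.
ΔS_univ = −Q_H/T_H + Q_C/T_C = 0.137 kJ/K (> 0, since η = 0.37 < η_Carnot = 0.440).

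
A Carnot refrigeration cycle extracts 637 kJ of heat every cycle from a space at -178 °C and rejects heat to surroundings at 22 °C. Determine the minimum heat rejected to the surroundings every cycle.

T_H = 22 °C → 22 + 273.15 = 295.15 K.
T_C = -178 °C → -178 + 273.15 = 95.15 K.
For a reversible cycle Q_H/Q_C = T_H/T_C, so Q_H = Q_C·T_H/T_C = 637 × 295.15/95.15 = 1980 kJ.

Q_H ≈ 1980 kJ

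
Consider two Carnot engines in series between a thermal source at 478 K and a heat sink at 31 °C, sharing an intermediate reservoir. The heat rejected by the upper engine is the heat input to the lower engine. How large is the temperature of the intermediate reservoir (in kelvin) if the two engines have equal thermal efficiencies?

T_C = 31 °C → 31 + 273.15 = 304.15 K.
Equal efficiencies require 1 − T_m/T_H = 1 − T_C/T_m, i.e. T_m/T_H = T_C/T_m, so T_m = √(T_H·T_C) = √(478.00 × 304.15) = 381 K.

T_m ≈ 381 K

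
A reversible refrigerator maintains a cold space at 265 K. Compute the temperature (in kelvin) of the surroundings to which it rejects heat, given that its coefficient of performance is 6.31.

T_H ≈ 307.0 K

COP_R = T_C/(T_H − T_C) ⇒ T_H = T_C·(1 + 1/COP_R) = 265.00 × (1 + 1/6.31) = 307.0 K.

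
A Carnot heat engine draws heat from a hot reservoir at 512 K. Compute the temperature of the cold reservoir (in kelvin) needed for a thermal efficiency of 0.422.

T_C ≈ 296 K

From η = 1 − T_C/T_H, T_C = T_H·(1 − η) = 512.00 × (1 − 0.422) = 296 K.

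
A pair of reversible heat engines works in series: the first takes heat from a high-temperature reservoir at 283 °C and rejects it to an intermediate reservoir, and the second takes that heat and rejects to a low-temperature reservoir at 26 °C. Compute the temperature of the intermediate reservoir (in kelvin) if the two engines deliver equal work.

T_m ≈ 428 K

T_H = 283 °C → 283 + 273.15 = 556.15 K.
T_C = 26 °C → 26 + 273.15 = 299.15 K.
For reversible stages Q_m = Q_H·(T_m/T_H). Setting W₁ = Q_H(1 − T_m/T_H) equal to W₂ = Q_m(1 − T_C/T_m) = Q_H·(T_m − T_C)/T_H gives T_H − T_m = T_m − T_C, so T_m = (T_H + T_C)/2 = (556.15 + 299.15)/2 = 428 K.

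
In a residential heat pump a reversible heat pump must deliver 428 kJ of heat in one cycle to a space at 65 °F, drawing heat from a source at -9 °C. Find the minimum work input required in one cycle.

T_H = 65 °F → (65 − 32) × 5/9 = 18.33 °C = 291.48 K.
T_C = -9 °C → -9 + 273.15 = 264.15 K.
Reversible heating COP: COP_HP = T_H/(T_H − T_C) = 291.48/27.33 = 10.6640.
W = Q_H/COP_HP = 428/10.6640 = 40.1 kJ.

W_in ≈ 40.1 kJ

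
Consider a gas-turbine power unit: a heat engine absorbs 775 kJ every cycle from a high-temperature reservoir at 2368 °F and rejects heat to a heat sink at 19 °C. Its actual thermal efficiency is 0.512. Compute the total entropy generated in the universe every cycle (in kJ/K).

ΔS_univ ≈ 0.8012 kJ/K

T_H = 2368 °F → (2368 − 32) × 5/9 = 1297.78 °C = 1570.93 K.
T_C = 19 °C → 19 + 273.15 = 292.15 K.
W = η·Q_H = 0.512 × 775 = 396.8 kJ, so Q_C = Q_H − W = 378.2 kJ.
The hot reservoir loses entropy Q_H/T_H = 775/1570.93 = 0.4933 kJ/K; the cold reservoir gains Q_C/T_C = 378.2/292.15 = 1.295 kJ/K.
ΔS_univ = −Q_H/T_H + Q_C/T_C = 0.8012 kJ/K (> 0, since η = 0.512 < η_Carnot = 0.814).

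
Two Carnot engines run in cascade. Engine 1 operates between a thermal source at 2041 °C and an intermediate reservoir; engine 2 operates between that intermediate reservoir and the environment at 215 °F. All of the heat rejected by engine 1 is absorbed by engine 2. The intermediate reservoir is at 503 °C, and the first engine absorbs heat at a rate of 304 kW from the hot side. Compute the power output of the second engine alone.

Ẇ₂ ≈ 52.72 kW

T_H = 2041 °C → 2041 + 273.15 = 2314.15 K.
T_C = 215 °F → (215 − 32) × 5/9 = 101.67 °C = 374.82 K.
T_m = 503 °C → 503 + 273.15 = 776.15 K.
Heat entering the second stage: Q_m = Q_H·(T_m/T_H) = 304 × 776.15/2314.15 = 102.0 kW.
Second-stage efficiency η₂ = 1 − T_C/T_m = 1 − 374.82/776.15 = 0.5171, so W₂ = η₂·Q_m = 52.72 kW.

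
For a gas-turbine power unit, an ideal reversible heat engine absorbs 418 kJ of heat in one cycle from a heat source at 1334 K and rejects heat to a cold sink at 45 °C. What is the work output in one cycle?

W ≈ 318.3 kJ

T_C = 45 °C → 45 + 273.15 = 318.15 K.
η_rev = 1 − T_C/T_H = 1 − 318.15/1334.00 = 0.7615.
W = η·Q_H = 0.7615 × 418 = 318.3 kJ.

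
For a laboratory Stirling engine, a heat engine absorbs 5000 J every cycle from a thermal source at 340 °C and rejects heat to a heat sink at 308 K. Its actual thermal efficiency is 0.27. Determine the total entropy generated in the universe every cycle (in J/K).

ΔS_univ ≈ 3.696 J/K

T_H = 340 °C → 340 + 273.15 = 613.15 K.
W = η·Q_H = 0.27 × 5000 = 1350 J, so Q_C = Q_H − W = 3650 J.
The hot reservoir loses entropy Q_H/T_H = 5000/613.15 = 8.155 J/K; the cold reservoir gains Q_C/T_C = 3650/308.00 = 11.85 J/K.
ΔS_univ = −Q_H/T_H + Q_C/T_C = 3.696 J/K (> 0, since η = 0.27 < η_Carnot = 0.498).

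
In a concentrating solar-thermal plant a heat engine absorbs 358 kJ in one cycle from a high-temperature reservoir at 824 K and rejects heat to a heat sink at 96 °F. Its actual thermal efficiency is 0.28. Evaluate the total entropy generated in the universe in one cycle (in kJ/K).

ΔS_univ ≈ 0.4005 kJ/K

T_C = 96 °F → (96 − 32) × 5/9 = 35.56 °C = 308.71 K.
W = η·Q_H = 0.28 × 358 = 100.2 kJ, so Q_C = Q_H − W = 257.8 kJ.
Entropy balance on the reservoirs: −Q_H/T_H = -0.4345 kJ/K, +Q_C/T_C = 0.8350 kJ/K.
ΔS_univ = −Q_H/T_H + Q_C/T_C = 0.4005 kJ/K (> 0, since η = 0.28 < η_Carnot = 0.625).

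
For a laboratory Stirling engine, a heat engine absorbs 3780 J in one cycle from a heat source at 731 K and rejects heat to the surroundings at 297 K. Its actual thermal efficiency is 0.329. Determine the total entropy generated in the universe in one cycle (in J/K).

ΔS_univ ≈ 3.37 J/K

W = η·Q_H = 0.329 × 3780 = 1244 J, so Q_C = Q_H − W = 2536 J.
Reservoir entropy changes: ΔS_H = −Q_H/T_H = −3780/731.00 = -5.171 J/K and ΔS_C = +Q_C/T_C = 2536/297.00 = 8.540 J/K.
ΔS_univ = −Q_H/T_H + Q_C/T_C = 3.37 J/K (> 0, since η = 0.329 < η_Carnot = 0.594).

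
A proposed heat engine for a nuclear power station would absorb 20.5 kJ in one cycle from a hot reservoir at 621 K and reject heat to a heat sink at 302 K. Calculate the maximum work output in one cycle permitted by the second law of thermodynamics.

The second-law ceiling is the Carnot efficiency, η_max = 1 − T_C/T_H = 1 − 302.00/621.00 = 0.5137.
W_max = η_max · Q_H = 0.5137 × 20.5 = 10.5 kJ.

W_max ≈ 10.5 kJ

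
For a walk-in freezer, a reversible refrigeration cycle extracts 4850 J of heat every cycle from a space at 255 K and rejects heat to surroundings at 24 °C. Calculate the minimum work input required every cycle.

W_in ≈ 802 J

T_H = 24 °C → 24 + 273.15 = 297.15 K.
COP_R = T_C/(T_H − T_C) = 255.00/42.15 = 6.0498.
W = Q_C/COP_R = 4850/6.0498 = 802 J.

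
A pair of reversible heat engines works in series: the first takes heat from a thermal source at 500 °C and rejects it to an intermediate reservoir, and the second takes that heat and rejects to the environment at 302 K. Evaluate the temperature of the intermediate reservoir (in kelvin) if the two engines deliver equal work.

T_m ≈ 538 K

T_H = 500 °C → 500 + 273.15 = 773.15 K.
For reversible stages Q_m = Q_H·(T_m/T_H). Setting W₁ = Q_H(1 − T_m/T_H) equal to W₂ = Q_m(1 − T_C/T_m) = Q_H·(T_m − T_C)/T_H gives T_H − T_m = T_m − T_C, so T_m = (T_H + T_C)/2 = (773.15 + 302.00)/2 = 538 K.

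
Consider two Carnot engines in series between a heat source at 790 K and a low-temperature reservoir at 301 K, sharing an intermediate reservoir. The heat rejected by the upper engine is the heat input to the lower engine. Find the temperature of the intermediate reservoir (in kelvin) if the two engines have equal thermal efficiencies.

T_m ≈ 488 K

Equal efficiencies require 1 − T_m/T_H = 1 − T_C/T_m, i.e. T_m/T_H = T_C/T_m, so T_m = √(T_H·T_C) = √(790.00 × 301.00) = 488 K.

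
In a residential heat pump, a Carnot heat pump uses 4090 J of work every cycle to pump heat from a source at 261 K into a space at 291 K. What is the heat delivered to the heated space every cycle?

Reversible heating COP: COP_HP = T_H/(T_H − T_C) = 291.00/30.00 = 9.7000.
Q_H = COP_HP · W = 9.7000 × 4090 = 39700 J.

Q_H ≈ 39700 J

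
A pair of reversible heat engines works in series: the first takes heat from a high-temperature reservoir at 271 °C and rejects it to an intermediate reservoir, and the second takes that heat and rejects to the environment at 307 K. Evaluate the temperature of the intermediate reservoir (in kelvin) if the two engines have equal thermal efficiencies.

T_m ≈ 409 K

T_H = 271 °C → 271 + 273.15 = 544.15 K.
Equal efficiencies require 1 − T_m/T_H = 1 − T_C/T_m, i.e. T_m/T_H = T_C/T_m, so T_m = √(T_H·T_C) = √(544.15 × 307.00) = 409 K.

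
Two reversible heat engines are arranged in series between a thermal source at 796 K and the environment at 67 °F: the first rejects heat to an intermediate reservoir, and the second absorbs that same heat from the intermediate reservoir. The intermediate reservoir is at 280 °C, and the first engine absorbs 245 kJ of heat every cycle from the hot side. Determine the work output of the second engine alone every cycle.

T_C = 67 °F → (67 − 32) × 5/9 = 19.44 °C = 292.59 K.
T_m = 280 °C → 280 + 273.15 = 553.15 K.
Heat entering the second stage: Q_m = Q_H·(T_m/T_H) = 245 × 553.15/796.00 = 170.3 kJ.
Second-stage efficiency η₂ = 1 − T_C/T_m = 1 − 292.59/553.15 = 0.4710, so W₂ = η₂·Q_m = 80.20 kJ.

W₂ ≈ 80.20 kJ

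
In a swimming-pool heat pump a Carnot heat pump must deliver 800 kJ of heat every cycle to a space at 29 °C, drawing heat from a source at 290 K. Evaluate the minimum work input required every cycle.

W_in ≈ 32.17 kJ

T_H = 29 °C → 29 + 273.15 = 302.15 K.
For a reversible heat pump, COP_HP = T_H/(T_H − T_C) = 302.15/12.15 = 24.8683.
W = Q_H/COP_HP = 800/24.8683 = 32.17 kJ.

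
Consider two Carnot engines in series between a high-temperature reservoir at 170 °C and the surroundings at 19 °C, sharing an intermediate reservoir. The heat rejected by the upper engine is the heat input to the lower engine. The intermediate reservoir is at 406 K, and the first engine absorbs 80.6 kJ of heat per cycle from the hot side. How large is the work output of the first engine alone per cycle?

T_H = 170 °C → 170 + 273.15 = 443.15 K.
T_C = 19 °C → 19 + 273.15 = 292.15 K.
First-stage efficiency η₁ = 1 − T_m/T_H = 1 − 406.00/443.15 = 0.0838.
W₁ = η₁·Q_H = 0.0838 × 80.6 = 6.76 kJ.

W₁ ≈ 6.76 kJ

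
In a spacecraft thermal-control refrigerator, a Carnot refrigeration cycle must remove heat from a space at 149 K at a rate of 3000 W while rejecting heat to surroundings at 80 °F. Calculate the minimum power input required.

Ẇ_in ≈ 3040 W

T_H = 80 °F → (80 − 32) × 5/9 = 26.67 °C = 299.82 K.
The reversible coefficient of performance is COP_R = T_C/(T_H − T_C) = 149.00/150.82 = 0.9880.
W = Q_C/COP_R = 3000/0.9880 = 3040 W.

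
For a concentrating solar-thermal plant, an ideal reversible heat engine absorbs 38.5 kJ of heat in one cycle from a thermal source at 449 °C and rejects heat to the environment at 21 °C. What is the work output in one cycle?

W ≈ 22.8 kJ

T_H = 449 °C → 449 + 273.15 = 722.15 K.
T_C = 21 °C → 21 + 273.15 = 294.15 K.
For a reversible engine, η = 1 − T_C/T_H = 1 − 294.15/722.15 = 0.5927.
W = η·Q_H = 0.5927 × 38.5 = 22.8 kJ.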